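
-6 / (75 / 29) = -58 / 25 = -2.32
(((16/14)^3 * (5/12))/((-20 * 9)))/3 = -0.00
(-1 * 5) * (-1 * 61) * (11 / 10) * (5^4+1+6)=212036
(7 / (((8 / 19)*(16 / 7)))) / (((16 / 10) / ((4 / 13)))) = 4655 / 3328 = 1.40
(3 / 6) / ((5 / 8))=4 / 5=0.80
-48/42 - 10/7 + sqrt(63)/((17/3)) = -18/7 + 9* sqrt(7)/17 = -1.17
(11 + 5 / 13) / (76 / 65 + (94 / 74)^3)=37483220 / 10598123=3.54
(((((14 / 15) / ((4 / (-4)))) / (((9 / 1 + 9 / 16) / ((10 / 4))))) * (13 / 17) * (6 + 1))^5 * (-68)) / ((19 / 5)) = 2199515721932881264640 / 32330521812475836801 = 68.03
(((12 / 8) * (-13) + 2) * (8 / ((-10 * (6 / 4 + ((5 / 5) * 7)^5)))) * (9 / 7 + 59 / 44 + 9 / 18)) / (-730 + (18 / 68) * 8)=-0.00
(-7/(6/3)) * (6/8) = -21/8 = -2.62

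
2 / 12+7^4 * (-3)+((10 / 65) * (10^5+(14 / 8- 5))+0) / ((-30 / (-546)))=272788.07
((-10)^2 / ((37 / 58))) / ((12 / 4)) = 5800 / 111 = 52.25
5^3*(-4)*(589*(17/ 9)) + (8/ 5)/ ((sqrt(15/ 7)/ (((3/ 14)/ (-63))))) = -5006500/ 9 - 4*sqrt(105)/ 11025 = -556277.78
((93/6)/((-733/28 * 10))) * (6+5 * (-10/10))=-217/3665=-0.06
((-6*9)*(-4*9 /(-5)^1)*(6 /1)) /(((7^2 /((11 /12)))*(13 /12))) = -40.28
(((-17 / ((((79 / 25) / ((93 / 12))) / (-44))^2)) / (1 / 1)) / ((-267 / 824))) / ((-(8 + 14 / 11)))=-329365932500 / 4999041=-65885.82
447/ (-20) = -447/ 20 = -22.35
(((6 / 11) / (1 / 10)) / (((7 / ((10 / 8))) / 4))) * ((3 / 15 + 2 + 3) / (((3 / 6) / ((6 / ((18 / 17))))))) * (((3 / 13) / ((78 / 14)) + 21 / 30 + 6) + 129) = 31167.64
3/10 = 0.30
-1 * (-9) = 9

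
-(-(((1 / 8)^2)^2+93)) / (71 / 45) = 17141805 / 290816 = 58.94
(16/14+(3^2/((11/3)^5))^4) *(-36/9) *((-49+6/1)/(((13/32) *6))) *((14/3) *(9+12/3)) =29622528658267542029875840/6054749954393040082809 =4892.44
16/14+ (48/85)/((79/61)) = 74216/47005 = 1.58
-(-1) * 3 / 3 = 1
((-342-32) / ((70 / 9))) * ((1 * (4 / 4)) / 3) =-561 / 35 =-16.03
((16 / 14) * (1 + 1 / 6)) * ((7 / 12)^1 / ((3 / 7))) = 49 / 27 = 1.81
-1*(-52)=52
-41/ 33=-1.24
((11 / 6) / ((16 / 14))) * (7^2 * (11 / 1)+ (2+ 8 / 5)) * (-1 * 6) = -208901 / 40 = -5222.52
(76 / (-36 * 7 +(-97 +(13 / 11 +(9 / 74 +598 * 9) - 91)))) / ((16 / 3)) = 7733 / 2682566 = 0.00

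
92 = 92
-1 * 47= -47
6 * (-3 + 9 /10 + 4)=57 /5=11.40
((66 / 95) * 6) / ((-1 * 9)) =-44 / 95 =-0.46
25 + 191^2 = 36506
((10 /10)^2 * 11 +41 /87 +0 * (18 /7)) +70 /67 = 72956 /5829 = 12.52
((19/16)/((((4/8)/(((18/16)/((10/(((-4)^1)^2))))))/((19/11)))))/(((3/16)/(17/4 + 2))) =5415/22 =246.14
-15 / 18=-5 / 6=-0.83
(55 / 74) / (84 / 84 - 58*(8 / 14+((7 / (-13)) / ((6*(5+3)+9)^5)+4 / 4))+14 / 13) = -3011468745285 / 360876844816582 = -0.01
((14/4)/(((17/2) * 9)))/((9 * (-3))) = -7/4131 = -0.00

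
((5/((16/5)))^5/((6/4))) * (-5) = -48828125/1572864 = -31.04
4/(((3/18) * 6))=4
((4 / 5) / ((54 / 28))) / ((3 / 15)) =56 / 27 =2.07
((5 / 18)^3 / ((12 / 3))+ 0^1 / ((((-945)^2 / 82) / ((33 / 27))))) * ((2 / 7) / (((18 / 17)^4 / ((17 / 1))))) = 177482125 / 8571080448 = 0.02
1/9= 0.11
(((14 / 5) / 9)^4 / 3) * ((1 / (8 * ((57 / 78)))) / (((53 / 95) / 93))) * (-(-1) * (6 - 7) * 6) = -7740824 / 14488875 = -0.53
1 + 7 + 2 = 10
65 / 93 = 0.70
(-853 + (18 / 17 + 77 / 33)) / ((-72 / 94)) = 1018255 / 918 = 1109.21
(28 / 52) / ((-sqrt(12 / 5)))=-7 * sqrt(15) / 78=-0.35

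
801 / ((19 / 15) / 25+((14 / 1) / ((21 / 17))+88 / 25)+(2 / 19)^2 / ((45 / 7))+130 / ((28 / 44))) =2277142875 / 623133859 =3.65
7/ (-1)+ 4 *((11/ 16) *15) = 137/ 4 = 34.25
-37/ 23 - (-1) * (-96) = -2245/ 23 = -97.61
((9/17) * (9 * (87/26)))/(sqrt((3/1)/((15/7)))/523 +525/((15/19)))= 915590459925/38189230010308 - 3685581 * sqrt(35)/267324610072156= 0.02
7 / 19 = 0.37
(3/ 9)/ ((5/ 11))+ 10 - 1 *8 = 41/ 15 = 2.73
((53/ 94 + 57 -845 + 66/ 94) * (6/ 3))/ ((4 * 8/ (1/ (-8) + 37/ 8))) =-665577/ 3008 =-221.27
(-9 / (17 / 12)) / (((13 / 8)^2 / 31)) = -214272 / 2873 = -74.58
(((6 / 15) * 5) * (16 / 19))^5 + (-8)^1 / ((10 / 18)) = -10506968 / 12380495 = -0.85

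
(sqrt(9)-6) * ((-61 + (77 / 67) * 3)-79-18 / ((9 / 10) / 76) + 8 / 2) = 332163 / 67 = 4957.66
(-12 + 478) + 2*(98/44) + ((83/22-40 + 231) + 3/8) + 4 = 58925/88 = 669.60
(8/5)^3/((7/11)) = 5632/875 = 6.44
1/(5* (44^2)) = 1/9680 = 0.00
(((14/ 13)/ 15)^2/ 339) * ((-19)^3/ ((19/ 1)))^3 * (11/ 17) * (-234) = 202861838872/ 1872975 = 108309.96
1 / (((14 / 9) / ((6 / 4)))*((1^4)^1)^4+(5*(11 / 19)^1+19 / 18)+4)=1026 / 9221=0.11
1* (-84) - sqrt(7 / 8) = -84 - sqrt(14) / 4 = -84.94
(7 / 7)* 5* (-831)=-4155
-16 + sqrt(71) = -7.57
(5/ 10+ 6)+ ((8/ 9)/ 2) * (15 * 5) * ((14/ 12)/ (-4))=-3.22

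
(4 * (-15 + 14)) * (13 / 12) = -4.33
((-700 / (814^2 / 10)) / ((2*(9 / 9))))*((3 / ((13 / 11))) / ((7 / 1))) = -375 / 195767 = -0.00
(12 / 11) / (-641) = -12 / 7051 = -0.00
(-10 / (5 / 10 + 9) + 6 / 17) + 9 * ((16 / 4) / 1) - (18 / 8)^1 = 42701 / 1292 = 33.05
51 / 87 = 17 / 29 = 0.59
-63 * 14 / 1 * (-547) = 482454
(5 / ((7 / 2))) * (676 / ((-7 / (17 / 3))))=-114920 / 147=-781.77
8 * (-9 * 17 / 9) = -136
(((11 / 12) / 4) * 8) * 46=253 / 3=84.33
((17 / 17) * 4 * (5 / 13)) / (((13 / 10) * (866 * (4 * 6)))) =25 / 439062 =0.00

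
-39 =-39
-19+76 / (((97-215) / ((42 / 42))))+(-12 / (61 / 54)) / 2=-89815 / 3599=-24.96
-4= -4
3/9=1/3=0.33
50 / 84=25 / 42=0.60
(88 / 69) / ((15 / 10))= 176 / 207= 0.85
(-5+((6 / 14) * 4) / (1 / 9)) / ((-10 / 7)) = -73 / 10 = -7.30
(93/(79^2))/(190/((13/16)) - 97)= 403/3700913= 0.00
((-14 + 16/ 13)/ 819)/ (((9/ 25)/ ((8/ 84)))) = -8300/ 2012283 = -0.00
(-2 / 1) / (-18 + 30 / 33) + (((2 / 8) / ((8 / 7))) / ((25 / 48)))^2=34477 / 117500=0.29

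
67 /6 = 11.17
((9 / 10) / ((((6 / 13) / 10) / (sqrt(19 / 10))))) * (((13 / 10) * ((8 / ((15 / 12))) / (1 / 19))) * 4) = 154128 * sqrt(190) / 125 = 16996.06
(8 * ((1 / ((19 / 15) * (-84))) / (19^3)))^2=100 / 832194589009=0.00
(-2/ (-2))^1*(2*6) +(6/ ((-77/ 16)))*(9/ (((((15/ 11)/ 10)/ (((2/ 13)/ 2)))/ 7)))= -420/ 13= -32.31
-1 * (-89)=89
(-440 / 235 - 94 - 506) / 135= -28288 / 6345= -4.46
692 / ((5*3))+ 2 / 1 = 722 / 15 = 48.13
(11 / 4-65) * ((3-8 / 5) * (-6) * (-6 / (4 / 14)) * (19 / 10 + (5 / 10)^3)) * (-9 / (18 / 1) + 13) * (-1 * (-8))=-8894529 / 4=-2223632.25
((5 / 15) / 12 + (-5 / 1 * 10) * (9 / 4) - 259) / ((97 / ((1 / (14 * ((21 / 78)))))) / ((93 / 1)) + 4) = -125333 / 2676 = -46.84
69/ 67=1.03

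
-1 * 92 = -92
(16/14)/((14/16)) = 64/49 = 1.31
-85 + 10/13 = -1095/13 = -84.23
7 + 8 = 15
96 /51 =32 /17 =1.88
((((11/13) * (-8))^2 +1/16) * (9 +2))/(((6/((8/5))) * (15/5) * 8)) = 1364803/243360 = 5.61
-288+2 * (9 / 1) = -270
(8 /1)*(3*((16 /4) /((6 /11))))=176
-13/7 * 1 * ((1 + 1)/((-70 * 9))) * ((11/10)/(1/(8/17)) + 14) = 16042/187425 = 0.09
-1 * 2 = -2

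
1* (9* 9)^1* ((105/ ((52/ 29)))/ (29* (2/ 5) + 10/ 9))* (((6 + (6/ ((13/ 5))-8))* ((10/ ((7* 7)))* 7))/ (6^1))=2642625/ 96668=27.34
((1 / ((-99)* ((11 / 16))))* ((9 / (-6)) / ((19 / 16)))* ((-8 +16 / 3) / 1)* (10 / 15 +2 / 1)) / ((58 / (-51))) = 69632 / 600039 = 0.12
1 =1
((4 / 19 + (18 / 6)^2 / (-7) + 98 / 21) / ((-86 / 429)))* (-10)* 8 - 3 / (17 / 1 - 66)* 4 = 57387124 / 40033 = 1433.50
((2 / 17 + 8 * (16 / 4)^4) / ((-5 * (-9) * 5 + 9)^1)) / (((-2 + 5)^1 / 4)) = 23212 / 1989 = 11.67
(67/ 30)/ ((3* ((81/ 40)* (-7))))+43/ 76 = 199061/ 387828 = 0.51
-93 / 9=-31 / 3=-10.33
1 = 1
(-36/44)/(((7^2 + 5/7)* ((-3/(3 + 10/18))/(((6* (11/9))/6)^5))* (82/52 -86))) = -0.00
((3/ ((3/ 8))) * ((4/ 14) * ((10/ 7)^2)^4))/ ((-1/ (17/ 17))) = -1600000000/ 40353607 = -39.65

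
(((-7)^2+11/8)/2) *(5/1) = 2015/16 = 125.94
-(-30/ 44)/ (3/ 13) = 65/ 22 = 2.95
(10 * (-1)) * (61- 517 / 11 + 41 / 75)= -2182 / 15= -145.47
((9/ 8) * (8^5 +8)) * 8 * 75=22123800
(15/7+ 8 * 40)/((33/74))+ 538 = 1260.38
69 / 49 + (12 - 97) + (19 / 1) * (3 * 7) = 15455 / 49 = 315.41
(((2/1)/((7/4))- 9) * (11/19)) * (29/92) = -1.43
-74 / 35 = -2.11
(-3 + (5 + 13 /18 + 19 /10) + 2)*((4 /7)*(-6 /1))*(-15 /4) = 85.14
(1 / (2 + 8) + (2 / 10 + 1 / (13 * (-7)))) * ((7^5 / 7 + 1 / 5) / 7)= 1578789 / 15925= 99.14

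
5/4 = 1.25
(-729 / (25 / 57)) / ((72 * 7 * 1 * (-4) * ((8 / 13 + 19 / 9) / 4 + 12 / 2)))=540189 / 4377800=0.12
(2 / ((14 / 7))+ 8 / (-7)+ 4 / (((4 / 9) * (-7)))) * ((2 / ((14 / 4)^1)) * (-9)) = 360 / 49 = 7.35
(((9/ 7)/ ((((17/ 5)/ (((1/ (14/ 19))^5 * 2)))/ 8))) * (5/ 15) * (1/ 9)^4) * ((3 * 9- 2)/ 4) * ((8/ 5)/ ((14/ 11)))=680927225/ 61237010394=0.01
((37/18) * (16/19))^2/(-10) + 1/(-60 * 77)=-13502611/45031140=-0.30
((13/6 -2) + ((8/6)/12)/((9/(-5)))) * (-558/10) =-527/90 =-5.86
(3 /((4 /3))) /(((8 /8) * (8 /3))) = 27 /32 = 0.84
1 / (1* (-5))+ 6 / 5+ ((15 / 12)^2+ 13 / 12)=175 / 48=3.65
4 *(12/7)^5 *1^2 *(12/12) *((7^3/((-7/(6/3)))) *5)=-29018.31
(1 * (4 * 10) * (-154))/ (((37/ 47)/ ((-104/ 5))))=6022016/ 37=162757.19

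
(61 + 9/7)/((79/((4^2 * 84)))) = 83712/79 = 1059.65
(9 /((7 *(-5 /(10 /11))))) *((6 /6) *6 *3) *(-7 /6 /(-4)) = -1.23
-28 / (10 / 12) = -168 / 5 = -33.60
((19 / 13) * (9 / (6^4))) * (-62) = -589 / 936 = -0.63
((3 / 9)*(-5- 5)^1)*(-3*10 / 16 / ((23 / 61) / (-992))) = -378200 / 23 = -16443.48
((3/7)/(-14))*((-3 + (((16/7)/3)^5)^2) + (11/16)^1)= 599563410149021/8718017791273056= 0.07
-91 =-91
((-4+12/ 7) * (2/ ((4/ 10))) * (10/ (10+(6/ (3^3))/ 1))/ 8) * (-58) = 13050/ 161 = 81.06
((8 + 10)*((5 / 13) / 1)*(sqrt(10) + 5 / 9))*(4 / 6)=100 / 39 + 60*sqrt(10) / 13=17.16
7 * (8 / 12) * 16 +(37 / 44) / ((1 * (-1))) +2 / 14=68347 / 924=73.97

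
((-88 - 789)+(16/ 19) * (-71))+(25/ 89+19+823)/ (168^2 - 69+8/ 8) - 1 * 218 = -54980176547/ 47611796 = -1154.76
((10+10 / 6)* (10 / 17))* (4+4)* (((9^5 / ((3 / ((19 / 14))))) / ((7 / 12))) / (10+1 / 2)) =199454400 / 833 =239441.06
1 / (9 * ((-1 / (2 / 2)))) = -1 / 9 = -0.11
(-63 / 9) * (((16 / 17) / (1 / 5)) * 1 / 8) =-70 / 17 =-4.12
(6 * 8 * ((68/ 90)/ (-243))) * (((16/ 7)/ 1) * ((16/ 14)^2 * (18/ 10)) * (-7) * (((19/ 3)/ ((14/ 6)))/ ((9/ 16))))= 27.09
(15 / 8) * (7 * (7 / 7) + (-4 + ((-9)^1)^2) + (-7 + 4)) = 151.88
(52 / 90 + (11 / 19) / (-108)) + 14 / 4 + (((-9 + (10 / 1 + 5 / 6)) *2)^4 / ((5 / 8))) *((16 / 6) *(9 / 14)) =35899393 / 71820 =499.85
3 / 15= 1 / 5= 0.20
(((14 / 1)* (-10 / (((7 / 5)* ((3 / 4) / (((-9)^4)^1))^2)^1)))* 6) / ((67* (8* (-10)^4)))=-8566.51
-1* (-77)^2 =-5929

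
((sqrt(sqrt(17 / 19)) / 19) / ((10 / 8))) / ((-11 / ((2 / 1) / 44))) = -2*17^(1 / 4)*19^(3 / 4) / 218405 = -0.00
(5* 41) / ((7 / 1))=205 / 7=29.29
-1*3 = -3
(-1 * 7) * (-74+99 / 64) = 32459 / 64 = 507.17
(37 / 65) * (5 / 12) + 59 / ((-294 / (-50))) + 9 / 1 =49103 / 2548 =19.27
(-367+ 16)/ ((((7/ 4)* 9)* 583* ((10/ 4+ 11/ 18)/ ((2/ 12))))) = -117/ 57134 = -0.00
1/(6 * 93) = 1/558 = 0.00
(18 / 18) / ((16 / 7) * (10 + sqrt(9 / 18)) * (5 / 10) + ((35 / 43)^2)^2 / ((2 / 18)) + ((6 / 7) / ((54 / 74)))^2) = 3085667940829956542109 / 51591422448866428041673 -105213578933278700892 * sqrt(2) / 51591422448866428041673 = 0.06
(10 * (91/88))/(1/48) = 5460/11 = 496.36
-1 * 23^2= -529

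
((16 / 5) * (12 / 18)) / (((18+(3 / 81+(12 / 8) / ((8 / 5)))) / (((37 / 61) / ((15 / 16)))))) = 909312 / 12500425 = 0.07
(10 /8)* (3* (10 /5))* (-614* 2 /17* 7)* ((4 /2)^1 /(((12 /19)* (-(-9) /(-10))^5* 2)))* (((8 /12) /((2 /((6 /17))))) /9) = 20415500000 /153586449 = 132.93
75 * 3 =225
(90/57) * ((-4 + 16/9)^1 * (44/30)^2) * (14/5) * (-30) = 108416/171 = 634.01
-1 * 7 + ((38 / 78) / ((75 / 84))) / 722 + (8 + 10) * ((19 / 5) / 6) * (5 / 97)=-11521192 / 1796925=-6.41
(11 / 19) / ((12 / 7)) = 77 / 228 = 0.34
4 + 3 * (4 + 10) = 46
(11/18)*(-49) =-539/18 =-29.94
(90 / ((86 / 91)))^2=9069.24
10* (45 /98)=225 /49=4.59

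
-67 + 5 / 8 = -531 / 8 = -66.38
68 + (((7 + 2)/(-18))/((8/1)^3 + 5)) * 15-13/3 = 197449/3102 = 63.65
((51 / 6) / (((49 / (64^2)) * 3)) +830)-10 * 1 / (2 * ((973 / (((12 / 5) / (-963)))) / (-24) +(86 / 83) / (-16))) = 6775805423458 / 6351266271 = 1066.84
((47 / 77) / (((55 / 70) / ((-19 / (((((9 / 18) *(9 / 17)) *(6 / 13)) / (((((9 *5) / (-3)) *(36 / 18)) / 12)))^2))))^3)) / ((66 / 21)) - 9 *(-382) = -201291965981972570516885363 / 998311314783024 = -201632459735.99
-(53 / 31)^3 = -148877 / 29791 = -5.00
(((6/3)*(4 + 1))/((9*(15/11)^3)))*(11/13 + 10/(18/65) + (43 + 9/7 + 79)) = 349358218/4975425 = 70.22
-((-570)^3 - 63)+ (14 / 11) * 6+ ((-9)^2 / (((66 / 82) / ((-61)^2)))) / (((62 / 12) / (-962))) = 39375120603 / 341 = 115469561.89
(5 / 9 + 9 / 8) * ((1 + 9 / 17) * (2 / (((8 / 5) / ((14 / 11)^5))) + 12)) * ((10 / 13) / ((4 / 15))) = 16280575 / 135762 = 119.92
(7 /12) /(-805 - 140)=-1 /1620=-0.00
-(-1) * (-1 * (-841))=841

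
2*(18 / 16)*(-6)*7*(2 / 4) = -189 / 4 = -47.25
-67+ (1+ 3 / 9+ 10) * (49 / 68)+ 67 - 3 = 31 / 6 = 5.17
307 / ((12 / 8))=614 / 3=204.67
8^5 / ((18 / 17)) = 278528 / 9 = 30947.56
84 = 84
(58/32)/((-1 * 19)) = -29/304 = -0.10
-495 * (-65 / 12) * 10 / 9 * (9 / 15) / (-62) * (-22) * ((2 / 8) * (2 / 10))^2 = 1573 / 992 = 1.59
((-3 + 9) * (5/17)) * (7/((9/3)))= 70/17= 4.12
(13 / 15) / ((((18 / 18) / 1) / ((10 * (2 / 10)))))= 26 / 15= 1.73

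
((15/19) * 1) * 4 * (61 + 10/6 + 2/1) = 3880/19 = 204.21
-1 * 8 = -8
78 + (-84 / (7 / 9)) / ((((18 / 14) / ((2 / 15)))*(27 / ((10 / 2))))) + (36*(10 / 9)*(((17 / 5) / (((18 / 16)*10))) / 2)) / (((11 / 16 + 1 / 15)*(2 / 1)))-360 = -1368686 / 4887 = -280.07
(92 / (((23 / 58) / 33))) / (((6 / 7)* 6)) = 4466 / 3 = 1488.67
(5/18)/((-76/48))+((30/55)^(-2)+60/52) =38587/8892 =4.34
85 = 85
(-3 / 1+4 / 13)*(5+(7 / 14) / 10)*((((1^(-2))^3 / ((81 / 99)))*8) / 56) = -1111 / 468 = -2.37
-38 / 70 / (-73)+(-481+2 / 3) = -3681698 / 7665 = -480.33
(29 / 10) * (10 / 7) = 29 / 7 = 4.14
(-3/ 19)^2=9/ 361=0.02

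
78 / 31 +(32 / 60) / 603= 705758 / 280395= 2.52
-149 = -149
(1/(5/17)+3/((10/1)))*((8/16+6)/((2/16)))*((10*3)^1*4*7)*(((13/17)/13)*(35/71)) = 5656560/1207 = 4686.46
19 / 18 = 1.06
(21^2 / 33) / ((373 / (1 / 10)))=147 / 41030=0.00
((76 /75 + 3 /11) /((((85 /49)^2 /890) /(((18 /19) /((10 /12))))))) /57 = 5441376696 /717261875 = 7.59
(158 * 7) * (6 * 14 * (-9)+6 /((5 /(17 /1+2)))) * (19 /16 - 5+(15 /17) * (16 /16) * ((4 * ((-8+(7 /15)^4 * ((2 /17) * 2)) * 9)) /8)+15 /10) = 19939504007969 /722500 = 27597929.42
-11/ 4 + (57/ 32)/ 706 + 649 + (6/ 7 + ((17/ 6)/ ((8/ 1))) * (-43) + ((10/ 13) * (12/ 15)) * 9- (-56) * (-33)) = -7466398987/ 6167616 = -1210.58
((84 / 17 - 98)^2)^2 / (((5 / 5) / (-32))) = -200436077445632 / 83521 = -2399828515.53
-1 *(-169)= 169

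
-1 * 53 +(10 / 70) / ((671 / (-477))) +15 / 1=-178963 / 4697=-38.10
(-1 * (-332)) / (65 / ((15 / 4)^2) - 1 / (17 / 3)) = 253980 / 3401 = 74.68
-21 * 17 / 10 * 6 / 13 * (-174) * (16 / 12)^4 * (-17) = -30037504 / 195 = -154038.48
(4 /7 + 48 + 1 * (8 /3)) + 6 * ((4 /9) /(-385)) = 19724 /385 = 51.23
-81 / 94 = -0.86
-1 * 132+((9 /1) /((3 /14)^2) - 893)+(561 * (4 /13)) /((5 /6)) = -40421 /65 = -621.86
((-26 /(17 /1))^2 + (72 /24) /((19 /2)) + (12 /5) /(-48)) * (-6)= -858207 /54910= -15.63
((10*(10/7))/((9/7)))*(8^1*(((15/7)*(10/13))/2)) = 20000/273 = 73.26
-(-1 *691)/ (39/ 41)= 28331/ 39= 726.44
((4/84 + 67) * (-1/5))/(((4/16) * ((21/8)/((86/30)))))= -58.58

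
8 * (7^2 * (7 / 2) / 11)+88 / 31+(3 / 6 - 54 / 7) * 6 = 201177 / 2387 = 84.28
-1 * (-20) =20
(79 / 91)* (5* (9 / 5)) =711 / 91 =7.81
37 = 37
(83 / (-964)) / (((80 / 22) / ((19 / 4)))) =-17347 / 154240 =-0.11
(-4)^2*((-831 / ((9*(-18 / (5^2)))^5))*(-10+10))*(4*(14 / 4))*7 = 0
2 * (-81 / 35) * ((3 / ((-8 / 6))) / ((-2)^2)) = 2.60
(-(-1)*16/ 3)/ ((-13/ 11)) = -176/ 39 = -4.51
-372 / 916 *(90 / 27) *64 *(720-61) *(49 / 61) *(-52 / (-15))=-6662795776 / 41907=-158990.04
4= 4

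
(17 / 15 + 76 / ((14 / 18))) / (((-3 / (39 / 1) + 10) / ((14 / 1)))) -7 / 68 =18336527 / 131580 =139.36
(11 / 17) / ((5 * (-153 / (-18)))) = 22 / 1445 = 0.02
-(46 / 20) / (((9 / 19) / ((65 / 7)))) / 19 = -299 / 126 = -2.37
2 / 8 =0.25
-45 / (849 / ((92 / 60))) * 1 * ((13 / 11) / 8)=-299 / 24904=-0.01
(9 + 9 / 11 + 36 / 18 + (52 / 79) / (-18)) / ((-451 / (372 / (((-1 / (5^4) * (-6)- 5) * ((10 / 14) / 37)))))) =369912088000 / 3667186083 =100.87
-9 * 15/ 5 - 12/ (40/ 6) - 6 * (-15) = 306/ 5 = 61.20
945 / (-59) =-945 / 59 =-16.02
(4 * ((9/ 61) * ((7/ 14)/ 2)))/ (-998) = -9/ 60878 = -0.00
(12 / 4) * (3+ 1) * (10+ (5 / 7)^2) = 6180 / 49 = 126.12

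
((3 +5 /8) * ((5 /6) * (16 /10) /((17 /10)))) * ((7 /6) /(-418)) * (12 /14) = -145 /21318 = -0.01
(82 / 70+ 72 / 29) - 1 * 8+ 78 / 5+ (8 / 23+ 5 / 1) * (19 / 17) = 6838448 / 396865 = 17.23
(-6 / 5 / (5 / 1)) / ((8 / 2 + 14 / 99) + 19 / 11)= -594 / 14525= -0.04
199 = 199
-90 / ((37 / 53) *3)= -1590 / 37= -42.97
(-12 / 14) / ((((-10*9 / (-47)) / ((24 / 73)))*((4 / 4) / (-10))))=752 / 511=1.47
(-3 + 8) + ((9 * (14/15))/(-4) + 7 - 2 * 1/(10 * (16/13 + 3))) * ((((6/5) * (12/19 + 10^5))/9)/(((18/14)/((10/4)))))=17749667473/141075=125817.24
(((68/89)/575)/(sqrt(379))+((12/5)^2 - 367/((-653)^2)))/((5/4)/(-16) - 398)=-3929198144/271590552325 - 4352 * sqrt(379)/494134695025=-0.01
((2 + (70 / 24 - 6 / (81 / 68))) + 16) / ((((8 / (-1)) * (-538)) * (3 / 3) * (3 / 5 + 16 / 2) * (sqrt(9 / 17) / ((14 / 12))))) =60025 * sqrt(17) / 359779968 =0.00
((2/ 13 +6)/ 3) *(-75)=-2000/ 13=-153.85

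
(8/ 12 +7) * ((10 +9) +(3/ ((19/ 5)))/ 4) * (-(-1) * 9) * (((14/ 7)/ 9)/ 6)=49.06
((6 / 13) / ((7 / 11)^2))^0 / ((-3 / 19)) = -19 / 3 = -6.33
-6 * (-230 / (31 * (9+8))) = 1380 / 527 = 2.62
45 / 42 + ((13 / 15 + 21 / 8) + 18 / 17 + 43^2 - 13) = 26298361 / 14280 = 1841.62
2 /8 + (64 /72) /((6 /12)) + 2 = 145 /36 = 4.03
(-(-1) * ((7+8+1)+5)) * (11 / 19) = 12.16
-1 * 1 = -1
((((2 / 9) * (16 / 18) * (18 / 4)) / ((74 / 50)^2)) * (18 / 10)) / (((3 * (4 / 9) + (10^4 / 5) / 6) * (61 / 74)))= 1500 / 566507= 0.00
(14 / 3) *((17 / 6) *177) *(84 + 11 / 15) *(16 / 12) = 35694764 / 135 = 264405.66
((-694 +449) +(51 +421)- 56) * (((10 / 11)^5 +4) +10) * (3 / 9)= 833.39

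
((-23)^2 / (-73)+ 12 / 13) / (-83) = 6001 / 78767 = 0.08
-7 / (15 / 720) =-336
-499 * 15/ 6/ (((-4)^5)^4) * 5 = -12475/ 2199023255552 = -0.00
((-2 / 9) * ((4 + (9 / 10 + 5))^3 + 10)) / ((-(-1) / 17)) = -16665083 / 4500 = -3703.35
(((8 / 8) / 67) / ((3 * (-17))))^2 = 1 / 11675889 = 0.00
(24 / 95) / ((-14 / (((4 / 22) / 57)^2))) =-0.00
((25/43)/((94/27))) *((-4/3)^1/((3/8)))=-1200/2021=-0.59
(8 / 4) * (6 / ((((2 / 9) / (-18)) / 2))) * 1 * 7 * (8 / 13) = -108864 / 13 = -8374.15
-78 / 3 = -26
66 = 66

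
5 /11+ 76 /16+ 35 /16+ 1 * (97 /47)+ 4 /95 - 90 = -63261707 /785840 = -80.50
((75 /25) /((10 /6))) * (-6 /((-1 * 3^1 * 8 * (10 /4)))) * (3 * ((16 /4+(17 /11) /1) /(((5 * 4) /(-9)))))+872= 9577177 /11000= 870.65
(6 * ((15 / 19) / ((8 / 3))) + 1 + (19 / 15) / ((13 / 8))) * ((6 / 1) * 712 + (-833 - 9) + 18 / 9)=1159334 / 95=12203.52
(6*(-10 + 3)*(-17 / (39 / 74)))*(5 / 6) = 44030 / 39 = 1128.97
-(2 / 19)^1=-2 / 19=-0.11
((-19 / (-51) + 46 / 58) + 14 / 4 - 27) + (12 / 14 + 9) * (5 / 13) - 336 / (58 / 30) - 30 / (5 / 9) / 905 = -1616166053 / 8400210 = -192.40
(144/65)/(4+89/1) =48/2015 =0.02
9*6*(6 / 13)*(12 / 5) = 3888 / 65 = 59.82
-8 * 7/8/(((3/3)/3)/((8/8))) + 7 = -14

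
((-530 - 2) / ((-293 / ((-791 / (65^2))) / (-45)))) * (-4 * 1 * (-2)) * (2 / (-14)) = -17.48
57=57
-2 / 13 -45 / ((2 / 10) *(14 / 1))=-2953 / 182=-16.23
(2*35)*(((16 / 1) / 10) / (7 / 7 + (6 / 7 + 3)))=392 / 17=23.06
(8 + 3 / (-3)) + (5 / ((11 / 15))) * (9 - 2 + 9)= 1277 / 11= 116.09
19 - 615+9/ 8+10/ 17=-80823/ 136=-594.29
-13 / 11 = -1.18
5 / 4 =1.25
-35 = -35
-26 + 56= 30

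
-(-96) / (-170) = -48 / 85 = -0.56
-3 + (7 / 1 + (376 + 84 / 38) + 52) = 8250 / 19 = 434.21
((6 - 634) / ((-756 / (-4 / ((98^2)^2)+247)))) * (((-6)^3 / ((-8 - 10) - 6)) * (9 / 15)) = 894212871759 / 807072140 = 1107.97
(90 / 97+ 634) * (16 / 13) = 985408 / 1261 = 781.45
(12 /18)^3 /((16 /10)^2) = 25 /216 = 0.12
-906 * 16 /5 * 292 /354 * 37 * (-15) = 78307392 /59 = 1327243.93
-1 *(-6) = 6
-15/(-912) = 5/304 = 0.02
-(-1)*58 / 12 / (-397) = -29 / 2382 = -0.01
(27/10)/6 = 9/20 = 0.45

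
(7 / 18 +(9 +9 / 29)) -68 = -58.30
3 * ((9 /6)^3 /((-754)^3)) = -0.00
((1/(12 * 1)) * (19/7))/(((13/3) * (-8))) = -19/2912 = -0.01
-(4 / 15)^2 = -16 / 225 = -0.07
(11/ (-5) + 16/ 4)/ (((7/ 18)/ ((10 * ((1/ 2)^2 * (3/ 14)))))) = 243/ 98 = 2.48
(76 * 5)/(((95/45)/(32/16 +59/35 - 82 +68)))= -12996/7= -1856.57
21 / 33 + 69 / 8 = 815 / 88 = 9.26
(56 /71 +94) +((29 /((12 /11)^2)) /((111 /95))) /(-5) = 102838679 /1134864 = 90.62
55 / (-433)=-55 / 433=-0.13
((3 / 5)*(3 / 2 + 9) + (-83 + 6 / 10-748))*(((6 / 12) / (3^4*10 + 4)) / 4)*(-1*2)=8241 / 32560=0.25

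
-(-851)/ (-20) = -851/ 20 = -42.55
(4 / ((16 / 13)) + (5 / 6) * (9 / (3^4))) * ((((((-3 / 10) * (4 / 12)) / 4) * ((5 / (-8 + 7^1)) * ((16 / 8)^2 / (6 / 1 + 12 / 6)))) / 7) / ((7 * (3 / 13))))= 4693 / 254016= 0.02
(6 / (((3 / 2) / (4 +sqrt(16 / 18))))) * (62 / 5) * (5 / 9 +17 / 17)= 6944 * sqrt(2) / 135 +13888 / 45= 381.37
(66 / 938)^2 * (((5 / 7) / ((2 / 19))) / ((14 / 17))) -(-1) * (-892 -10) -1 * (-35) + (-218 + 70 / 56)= -11680314270 / 10778089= -1083.71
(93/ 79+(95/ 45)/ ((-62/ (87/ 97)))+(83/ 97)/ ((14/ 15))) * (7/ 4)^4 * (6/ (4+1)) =23.22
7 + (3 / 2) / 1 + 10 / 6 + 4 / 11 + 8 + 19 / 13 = 19.99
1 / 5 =0.20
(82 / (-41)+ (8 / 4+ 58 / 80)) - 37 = -1451 / 40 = -36.28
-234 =-234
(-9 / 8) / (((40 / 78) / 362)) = -63531 / 80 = -794.14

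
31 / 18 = 1.72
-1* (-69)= 69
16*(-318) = -5088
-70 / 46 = -35 / 23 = -1.52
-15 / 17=-0.88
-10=-10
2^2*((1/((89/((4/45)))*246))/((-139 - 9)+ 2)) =-4/35960895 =-0.00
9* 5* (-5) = -225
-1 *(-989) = 989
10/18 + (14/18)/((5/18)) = 151/45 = 3.36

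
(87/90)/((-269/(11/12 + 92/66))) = -1769/213048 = -0.01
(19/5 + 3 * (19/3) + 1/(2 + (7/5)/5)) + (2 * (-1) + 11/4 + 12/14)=198269/7980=24.85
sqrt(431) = 20.76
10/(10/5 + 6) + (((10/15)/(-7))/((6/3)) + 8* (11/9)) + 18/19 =57109/4788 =11.93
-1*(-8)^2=-64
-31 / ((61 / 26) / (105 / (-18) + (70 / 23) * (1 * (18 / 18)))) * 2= 310310 / 4209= 73.73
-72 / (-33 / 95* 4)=570 / 11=51.82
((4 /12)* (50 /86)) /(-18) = -0.01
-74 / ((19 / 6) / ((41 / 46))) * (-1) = 9102 / 437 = 20.83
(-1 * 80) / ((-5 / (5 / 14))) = 40 / 7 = 5.71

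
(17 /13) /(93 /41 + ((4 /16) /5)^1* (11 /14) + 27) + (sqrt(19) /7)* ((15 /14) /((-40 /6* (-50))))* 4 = 9* sqrt(19) /4900 + 195160 /4373863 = 0.05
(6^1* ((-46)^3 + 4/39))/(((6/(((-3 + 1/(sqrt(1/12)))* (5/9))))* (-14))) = -1355750/117 + 2711500* sqrt(3)/351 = 1792.61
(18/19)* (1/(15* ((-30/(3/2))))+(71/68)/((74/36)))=0.48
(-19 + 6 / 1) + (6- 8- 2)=-17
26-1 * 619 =-593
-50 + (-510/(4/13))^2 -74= 10988729/4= 2747182.25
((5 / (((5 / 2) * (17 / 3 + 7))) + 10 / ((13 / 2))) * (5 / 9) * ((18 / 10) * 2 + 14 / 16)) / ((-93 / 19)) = -75001 / 87048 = -0.86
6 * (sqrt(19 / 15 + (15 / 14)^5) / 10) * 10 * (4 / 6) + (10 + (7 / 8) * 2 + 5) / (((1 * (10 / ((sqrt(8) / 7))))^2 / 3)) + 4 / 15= 2563 / 7350 + sqrt(4537949010) / 10290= 6.90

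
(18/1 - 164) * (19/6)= -1387/3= -462.33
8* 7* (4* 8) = 1792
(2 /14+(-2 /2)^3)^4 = 1296 /2401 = 0.54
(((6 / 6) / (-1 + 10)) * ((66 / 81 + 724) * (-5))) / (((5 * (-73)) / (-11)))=-12.14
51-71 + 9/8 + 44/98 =-7223/392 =-18.43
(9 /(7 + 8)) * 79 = 47.40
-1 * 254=-254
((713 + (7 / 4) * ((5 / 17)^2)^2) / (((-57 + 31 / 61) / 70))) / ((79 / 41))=-20851385581845 / 45474511828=-458.53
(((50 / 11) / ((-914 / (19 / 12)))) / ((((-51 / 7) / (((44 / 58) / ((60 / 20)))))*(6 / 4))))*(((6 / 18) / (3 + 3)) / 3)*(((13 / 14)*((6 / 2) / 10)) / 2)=1235 / 2627910864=0.00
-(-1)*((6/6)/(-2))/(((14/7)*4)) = -1/16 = -0.06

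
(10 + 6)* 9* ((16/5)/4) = 576/5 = 115.20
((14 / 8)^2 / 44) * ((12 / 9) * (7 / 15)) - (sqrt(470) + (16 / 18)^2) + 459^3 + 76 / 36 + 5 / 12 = 6892959958067 / 71280 - sqrt(470) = 96702559.10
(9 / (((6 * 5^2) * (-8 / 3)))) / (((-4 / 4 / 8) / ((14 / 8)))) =63 / 200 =0.32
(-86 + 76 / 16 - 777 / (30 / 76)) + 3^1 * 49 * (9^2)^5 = 10251146097947 / 20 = 512557304897.35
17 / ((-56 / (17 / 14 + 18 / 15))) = -2873 / 3920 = -0.73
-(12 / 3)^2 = -16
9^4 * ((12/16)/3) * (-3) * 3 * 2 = -59049/2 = -29524.50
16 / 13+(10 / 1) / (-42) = 271 / 273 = 0.99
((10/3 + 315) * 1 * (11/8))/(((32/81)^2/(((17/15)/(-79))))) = -26037693/647168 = -40.23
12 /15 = 4 /5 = 0.80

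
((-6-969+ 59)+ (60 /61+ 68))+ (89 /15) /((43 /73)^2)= -1404080839 /1691835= -829.92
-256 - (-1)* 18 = -238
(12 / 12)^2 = 1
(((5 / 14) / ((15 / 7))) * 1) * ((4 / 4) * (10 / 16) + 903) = 7229 / 48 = 150.60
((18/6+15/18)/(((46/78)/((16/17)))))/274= 52/2329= 0.02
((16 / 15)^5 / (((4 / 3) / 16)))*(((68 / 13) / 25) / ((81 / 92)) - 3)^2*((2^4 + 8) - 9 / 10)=853918514931564544 / 292361748046875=2920.76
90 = 90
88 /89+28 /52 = 1767 /1157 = 1.53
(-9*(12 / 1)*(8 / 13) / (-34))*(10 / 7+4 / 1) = 16416 / 1547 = 10.61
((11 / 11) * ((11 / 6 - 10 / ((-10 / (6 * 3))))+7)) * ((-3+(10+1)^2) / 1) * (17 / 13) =161483 / 39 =4140.59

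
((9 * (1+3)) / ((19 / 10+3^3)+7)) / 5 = 72 / 359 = 0.20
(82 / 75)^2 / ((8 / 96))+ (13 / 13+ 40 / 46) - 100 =-3613267 / 43125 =-83.79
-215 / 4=-53.75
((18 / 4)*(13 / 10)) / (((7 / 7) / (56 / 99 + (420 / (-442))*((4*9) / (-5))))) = 40516 / 935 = 43.33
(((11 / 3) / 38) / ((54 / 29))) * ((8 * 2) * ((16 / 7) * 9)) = 20416 / 1197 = 17.06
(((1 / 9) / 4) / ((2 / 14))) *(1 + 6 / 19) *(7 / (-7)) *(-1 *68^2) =202300 / 171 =1183.04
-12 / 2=-6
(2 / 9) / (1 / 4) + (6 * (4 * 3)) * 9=5840 / 9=648.89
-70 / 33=-2.12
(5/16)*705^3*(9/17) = 15768118125/272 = 57971022.52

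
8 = 8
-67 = -67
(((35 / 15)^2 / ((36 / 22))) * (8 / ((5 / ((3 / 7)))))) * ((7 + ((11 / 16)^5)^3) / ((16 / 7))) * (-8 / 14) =-207248779697378508397 / 51881467707308113920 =-3.99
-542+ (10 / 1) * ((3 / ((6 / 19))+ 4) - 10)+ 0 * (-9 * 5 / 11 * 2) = -507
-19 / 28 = -0.68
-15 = -15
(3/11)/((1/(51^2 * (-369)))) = -2879307/11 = -261755.18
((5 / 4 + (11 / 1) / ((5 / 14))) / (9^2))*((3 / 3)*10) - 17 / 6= 91 / 81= 1.12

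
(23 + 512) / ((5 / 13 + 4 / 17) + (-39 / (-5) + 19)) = 591175 / 30299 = 19.51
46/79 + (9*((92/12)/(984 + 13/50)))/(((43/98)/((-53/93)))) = 2545767834/5182473391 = 0.49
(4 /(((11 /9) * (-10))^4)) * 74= 242757 /18301250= 0.01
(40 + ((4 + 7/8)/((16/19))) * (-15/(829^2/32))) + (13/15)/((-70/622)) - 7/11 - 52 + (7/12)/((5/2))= -319220284007/15875267100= -20.11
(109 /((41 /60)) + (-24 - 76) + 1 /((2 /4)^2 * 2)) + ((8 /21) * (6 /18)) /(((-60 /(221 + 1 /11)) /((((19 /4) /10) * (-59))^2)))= -3260288606 /10654875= -305.99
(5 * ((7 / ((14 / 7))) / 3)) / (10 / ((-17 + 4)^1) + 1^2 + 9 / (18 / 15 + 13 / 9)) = 54145 / 33732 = 1.61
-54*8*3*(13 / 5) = -16848 / 5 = -3369.60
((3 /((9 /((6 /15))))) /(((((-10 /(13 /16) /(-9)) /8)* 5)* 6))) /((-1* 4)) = -13 /2000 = -0.01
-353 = -353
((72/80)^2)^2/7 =6561/70000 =0.09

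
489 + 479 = 968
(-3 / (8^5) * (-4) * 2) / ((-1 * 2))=-3 / 8192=-0.00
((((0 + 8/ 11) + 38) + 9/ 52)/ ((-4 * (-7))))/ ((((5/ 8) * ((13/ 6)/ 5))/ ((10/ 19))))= 667530/ 247247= 2.70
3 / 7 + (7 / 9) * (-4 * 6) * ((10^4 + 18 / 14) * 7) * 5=-137217631 / 21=-6534172.90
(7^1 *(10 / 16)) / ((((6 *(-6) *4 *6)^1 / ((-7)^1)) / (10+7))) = 4165 / 6912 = 0.60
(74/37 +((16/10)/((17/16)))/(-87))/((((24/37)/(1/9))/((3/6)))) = 271247/1597320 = 0.17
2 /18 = 1 /9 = 0.11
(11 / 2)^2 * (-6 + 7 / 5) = -2783 / 20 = -139.15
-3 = -3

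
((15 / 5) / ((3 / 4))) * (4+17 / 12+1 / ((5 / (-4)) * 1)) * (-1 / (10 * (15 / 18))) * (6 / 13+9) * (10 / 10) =-34071 / 1625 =-20.97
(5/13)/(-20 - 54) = -5/962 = -0.01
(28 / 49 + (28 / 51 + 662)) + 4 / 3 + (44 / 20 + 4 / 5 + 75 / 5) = 81212 / 119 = 682.45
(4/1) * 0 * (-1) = 0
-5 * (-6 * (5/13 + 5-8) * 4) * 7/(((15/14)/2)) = -4100.92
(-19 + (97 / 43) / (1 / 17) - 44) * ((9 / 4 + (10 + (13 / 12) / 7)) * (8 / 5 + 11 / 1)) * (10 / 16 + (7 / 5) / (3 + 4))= -2733687 / 860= -3178.71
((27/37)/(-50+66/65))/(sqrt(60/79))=-0.02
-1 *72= -72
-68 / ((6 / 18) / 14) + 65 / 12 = -34207 / 12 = -2850.58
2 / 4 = 1 / 2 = 0.50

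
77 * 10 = 770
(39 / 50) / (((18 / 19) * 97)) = 247 / 29100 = 0.01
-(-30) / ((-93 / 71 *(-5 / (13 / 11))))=1846 / 341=5.41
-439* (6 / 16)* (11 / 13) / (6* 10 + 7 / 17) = -246279 / 106808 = -2.31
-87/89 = -0.98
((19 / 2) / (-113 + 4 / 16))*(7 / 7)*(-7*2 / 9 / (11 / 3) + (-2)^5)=40660 / 14883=2.73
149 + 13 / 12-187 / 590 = 530173 / 3540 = 149.77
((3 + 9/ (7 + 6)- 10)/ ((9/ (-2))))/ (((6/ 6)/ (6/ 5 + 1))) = 1804/ 585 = 3.08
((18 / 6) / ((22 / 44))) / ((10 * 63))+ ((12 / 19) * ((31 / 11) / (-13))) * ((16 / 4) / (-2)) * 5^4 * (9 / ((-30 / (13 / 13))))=-14644783 / 285285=-51.33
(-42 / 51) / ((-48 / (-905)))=-6335 / 408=-15.53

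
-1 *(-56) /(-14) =-4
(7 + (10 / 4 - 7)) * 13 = 65 / 2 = 32.50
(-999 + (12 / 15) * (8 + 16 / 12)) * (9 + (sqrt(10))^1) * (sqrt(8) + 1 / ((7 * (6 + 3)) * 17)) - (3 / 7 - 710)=-14873 * (1 + 2142 * sqrt(2)) * (sqrt(10) + 9) / 16065 + 4967 / 7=-33410.55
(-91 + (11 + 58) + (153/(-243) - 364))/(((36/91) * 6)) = -949949/5832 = -162.89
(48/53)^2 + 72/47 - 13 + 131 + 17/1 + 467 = 79788382/132023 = 604.35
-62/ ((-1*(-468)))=-31/ 234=-0.13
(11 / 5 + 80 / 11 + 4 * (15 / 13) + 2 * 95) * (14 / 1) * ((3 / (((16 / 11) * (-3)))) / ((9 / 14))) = -2383409 / 780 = -3055.65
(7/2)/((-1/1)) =-7/2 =-3.50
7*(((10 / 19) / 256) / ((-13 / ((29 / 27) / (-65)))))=203 / 11097216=0.00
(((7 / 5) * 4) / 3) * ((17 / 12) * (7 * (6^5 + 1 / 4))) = 5182093 / 36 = 143947.03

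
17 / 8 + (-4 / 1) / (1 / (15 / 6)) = -63 / 8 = -7.88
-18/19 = -0.95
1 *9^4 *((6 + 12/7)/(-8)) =-177147/28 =-6326.68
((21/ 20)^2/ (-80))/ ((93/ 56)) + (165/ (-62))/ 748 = -24993/ 2108000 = -0.01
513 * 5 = 2565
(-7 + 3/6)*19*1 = -247/2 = -123.50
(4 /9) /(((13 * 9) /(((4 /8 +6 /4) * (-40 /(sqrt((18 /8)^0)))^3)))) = -486.23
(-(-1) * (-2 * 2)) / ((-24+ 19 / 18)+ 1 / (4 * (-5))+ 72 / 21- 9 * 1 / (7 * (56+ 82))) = 115920 / 567289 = 0.20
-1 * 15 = -15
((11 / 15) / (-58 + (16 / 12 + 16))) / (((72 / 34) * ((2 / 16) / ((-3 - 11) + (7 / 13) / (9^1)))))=0.95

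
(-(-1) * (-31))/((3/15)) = -155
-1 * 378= -378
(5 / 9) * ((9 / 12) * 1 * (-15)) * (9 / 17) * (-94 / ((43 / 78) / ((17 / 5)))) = 82485 / 43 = 1918.26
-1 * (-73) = 73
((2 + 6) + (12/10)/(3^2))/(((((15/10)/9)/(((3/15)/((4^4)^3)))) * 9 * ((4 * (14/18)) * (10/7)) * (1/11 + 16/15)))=2013/160222412800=0.00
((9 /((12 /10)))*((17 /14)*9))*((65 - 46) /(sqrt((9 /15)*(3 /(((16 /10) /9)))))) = 4845*sqrt(2) /14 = 489.42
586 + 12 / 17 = 9974 / 17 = 586.71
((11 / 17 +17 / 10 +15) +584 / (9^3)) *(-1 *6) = -2249101 / 20655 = -108.89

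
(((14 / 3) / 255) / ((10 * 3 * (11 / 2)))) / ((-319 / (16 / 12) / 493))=-56 / 245025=-0.00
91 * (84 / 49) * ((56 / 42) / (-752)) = -13 / 47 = -0.28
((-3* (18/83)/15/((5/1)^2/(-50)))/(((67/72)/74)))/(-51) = -63936/472685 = -0.14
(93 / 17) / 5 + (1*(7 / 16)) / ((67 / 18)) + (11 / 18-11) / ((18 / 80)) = -165922957 / 3690360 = -44.96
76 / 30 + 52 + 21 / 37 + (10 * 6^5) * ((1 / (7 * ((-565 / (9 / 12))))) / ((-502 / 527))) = 7777354841 / 110190255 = 70.58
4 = 4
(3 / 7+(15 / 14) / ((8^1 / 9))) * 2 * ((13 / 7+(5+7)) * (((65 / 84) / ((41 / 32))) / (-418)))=-384605 / 5878334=-0.07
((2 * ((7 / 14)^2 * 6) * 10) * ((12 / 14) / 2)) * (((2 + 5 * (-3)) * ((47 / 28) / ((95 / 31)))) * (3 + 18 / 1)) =-511407 / 266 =-1922.58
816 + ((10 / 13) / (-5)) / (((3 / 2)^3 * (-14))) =2004920 / 2457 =816.00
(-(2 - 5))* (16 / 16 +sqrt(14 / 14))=6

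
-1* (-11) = 11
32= 32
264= 264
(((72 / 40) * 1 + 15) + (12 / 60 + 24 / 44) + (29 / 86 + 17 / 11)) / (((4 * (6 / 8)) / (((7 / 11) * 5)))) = 643265 / 31218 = 20.61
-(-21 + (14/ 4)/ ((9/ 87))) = -77/ 6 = -12.83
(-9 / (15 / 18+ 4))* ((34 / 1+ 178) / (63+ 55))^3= -64314864 / 5955991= -10.80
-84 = -84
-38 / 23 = -1.65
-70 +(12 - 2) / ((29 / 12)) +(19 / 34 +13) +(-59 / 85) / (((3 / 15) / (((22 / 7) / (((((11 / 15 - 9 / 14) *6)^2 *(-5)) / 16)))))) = 66.14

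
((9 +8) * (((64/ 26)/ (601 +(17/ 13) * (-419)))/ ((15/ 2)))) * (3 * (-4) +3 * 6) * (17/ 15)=18496/ 25875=0.71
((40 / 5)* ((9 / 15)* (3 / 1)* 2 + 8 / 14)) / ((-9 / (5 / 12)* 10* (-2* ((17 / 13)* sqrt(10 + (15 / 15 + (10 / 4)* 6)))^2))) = 949 / 546210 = 0.00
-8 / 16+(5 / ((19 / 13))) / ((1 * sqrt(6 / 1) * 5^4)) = -1 / 2+13 * sqrt(6) / 14250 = -0.50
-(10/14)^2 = -25/49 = -0.51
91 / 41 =2.22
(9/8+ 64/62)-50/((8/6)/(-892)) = 8296135/248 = 33452.16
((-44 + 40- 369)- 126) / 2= -499 / 2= -249.50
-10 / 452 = -5 / 226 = -0.02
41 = 41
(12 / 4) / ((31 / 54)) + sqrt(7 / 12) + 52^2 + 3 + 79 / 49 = sqrt(21) / 6 + 4122320 / 1519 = 2714.60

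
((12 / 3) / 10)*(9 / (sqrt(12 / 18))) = 9*sqrt(6) / 5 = 4.41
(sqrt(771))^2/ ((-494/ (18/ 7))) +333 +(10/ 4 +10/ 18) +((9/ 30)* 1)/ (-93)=800863192/ 2411955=332.04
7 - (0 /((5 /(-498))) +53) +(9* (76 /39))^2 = 44210 /169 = 261.60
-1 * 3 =-3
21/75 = 7/25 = 0.28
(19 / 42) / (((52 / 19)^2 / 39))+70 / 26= 14699 / 2912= 5.05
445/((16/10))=2225/8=278.12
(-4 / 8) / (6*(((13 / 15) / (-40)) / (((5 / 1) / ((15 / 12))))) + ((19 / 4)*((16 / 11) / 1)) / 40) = -2200 / 617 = -3.57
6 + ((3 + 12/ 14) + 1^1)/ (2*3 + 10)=353/ 56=6.30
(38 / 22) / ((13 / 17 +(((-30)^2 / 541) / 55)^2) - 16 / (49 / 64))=-50954884057 / 593907929971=-0.09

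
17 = 17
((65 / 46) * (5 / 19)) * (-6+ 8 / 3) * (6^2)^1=-19500 / 437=-44.62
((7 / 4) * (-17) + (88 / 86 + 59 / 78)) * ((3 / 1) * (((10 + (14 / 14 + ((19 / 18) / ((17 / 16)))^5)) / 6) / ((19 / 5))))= -49542347080278125 / 1124812680482088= -44.04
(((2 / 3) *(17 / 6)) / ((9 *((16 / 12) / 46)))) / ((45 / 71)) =11.42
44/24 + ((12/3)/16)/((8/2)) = 91/48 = 1.90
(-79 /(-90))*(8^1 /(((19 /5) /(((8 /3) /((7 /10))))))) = 25280 /3591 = 7.04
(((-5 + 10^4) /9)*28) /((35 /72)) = 63968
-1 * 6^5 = -7776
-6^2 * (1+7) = -288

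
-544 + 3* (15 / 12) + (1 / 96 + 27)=-49271 / 96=-513.24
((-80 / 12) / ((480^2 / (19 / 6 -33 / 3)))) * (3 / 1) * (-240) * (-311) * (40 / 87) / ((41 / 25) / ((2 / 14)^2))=0.29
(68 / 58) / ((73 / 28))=952 / 2117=0.45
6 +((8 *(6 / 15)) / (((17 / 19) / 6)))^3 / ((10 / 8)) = 24292040646 / 3070625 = 7911.11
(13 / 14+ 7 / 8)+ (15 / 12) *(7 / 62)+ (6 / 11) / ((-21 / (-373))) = 27768 / 2387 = 11.63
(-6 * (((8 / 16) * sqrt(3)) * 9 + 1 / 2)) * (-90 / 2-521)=1698 + 15282 * sqrt(3)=28167.20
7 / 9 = 0.78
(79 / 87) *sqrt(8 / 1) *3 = 158 *sqrt(2) / 29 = 7.71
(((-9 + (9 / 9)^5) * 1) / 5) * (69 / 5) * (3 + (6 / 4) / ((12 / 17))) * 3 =-8487 / 25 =-339.48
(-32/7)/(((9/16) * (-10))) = 256/315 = 0.81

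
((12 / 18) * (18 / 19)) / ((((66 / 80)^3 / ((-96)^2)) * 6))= 131072000 / 75867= 1727.65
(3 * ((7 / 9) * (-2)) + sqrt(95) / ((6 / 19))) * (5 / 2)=-35 / 3 + 95 * sqrt(95) / 12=65.50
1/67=0.01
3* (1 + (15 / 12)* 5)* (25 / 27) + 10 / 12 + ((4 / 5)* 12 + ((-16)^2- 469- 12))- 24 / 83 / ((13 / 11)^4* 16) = -82966546381 / 426701340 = -194.44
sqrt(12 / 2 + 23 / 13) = sqrt(1313) / 13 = 2.79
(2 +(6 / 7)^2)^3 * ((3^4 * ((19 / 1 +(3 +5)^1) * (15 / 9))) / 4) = 2192562270 / 117649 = 18636.47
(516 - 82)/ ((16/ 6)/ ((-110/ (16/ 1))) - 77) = -71610/ 12769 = -5.61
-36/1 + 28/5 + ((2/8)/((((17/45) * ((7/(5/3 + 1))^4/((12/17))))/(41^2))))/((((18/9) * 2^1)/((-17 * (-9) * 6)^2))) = 41828294248/12005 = 3484239.42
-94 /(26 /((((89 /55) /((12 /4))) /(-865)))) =0.00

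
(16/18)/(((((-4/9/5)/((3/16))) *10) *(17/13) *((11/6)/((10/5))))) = -117/748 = -0.16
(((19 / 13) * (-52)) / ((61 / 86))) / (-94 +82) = 1634 / 183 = 8.93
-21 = -21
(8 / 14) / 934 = 2 / 3269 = 0.00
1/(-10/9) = -9/10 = -0.90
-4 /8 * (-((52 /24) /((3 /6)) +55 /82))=1231 /492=2.50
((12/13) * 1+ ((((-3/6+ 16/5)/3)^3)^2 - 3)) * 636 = -3194511453/3250000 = -982.93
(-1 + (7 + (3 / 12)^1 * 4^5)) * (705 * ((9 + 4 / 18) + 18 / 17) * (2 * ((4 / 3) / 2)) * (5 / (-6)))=-968496100 / 459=-2110013.29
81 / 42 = 27 / 14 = 1.93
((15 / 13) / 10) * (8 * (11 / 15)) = 44 / 65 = 0.68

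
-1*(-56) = 56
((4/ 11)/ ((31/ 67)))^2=71824/ 116281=0.62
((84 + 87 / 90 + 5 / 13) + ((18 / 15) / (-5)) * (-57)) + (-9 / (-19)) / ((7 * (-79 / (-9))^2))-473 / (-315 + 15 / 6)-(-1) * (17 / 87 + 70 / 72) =716156270598361 / 7040924572500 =101.71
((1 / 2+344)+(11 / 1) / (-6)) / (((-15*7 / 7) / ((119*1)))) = -122332 / 45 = -2718.49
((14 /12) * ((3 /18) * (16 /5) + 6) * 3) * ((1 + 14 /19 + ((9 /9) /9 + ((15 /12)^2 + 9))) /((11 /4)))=2329313 /22572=103.19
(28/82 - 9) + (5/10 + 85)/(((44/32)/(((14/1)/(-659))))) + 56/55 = -13316991/1486045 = -8.96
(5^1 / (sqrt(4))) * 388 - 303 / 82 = 79237 / 82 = 966.30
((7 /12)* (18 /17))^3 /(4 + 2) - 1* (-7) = 553343 /78608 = 7.04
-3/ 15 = -1/ 5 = -0.20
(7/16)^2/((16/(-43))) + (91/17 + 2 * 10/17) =418837/69632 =6.02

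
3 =3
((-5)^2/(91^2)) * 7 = 25/1183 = 0.02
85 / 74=1.15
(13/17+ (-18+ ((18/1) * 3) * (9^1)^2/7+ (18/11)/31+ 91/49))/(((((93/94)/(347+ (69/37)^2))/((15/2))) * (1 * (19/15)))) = 1278499.60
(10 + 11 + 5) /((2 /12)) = 156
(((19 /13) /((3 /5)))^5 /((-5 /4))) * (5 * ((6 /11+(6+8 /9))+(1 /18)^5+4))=-141462437548515625 /36064083688776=-3922.53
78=78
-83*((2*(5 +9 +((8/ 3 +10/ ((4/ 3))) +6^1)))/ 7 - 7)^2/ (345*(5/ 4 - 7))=383792/ 3499335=0.11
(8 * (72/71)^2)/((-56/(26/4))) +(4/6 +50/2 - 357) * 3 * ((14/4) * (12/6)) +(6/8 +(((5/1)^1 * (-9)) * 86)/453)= -148484723677/21313348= -6966.75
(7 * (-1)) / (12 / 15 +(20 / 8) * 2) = -35 / 29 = -1.21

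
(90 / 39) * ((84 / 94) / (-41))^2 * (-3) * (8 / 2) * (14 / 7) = -1270080 / 48273277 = -0.03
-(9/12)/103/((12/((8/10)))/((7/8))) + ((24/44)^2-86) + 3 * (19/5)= -29633187/398816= -74.30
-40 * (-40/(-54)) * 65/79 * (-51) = 884000/711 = 1243.32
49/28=7/4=1.75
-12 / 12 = -1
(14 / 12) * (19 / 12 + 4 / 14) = 157 / 72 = 2.18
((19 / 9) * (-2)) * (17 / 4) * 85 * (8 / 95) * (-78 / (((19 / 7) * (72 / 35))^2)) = 225513925 / 701784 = 321.34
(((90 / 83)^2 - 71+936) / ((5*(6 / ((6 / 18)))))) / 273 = 1193417 / 33852546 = 0.04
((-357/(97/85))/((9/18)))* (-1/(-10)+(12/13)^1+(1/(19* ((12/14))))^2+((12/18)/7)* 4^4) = -43419618077/2731326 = -15896.90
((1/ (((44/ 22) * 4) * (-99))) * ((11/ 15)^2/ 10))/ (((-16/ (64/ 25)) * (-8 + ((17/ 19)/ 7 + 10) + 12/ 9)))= 0.00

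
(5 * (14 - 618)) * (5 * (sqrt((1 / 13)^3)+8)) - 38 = -120838 - 15100 * sqrt(13) / 169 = -121160.15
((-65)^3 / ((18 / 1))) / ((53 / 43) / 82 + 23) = -484163875 / 730359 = -662.91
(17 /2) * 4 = 34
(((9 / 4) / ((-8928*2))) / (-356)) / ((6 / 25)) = 25 / 16951296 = 0.00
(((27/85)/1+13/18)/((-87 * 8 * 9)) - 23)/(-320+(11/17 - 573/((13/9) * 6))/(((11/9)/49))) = 31521740393/4035692027160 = 0.01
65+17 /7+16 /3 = 1528 /21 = 72.76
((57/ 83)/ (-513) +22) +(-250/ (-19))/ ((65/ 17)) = 25.44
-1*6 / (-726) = 1 / 121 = 0.01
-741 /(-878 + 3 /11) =8151 /9655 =0.84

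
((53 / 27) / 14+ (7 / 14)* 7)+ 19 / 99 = 7967 / 2079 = 3.83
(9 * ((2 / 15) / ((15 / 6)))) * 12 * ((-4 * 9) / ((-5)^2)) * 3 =-15552 / 625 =-24.88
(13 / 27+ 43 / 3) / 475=16 / 513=0.03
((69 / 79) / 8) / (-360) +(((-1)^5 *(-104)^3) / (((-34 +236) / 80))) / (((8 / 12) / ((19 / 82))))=48626520787957 / 314053440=154835.18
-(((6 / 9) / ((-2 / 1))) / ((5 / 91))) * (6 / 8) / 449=91 / 8980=0.01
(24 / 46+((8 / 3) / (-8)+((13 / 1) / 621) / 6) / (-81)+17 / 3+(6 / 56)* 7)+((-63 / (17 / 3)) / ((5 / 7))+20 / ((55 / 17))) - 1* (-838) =471570798689 / 564377220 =835.56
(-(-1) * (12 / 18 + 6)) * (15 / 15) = 20 / 3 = 6.67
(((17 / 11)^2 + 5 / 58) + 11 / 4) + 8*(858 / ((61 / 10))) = 967904353 / 856196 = 1130.47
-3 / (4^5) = -3 / 1024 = -0.00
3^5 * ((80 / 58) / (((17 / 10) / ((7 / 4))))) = 170100 / 493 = 345.03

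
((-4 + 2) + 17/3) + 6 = 29/3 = 9.67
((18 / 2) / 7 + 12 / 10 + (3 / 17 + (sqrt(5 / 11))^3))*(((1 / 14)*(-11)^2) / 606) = 5*sqrt(55) / 8484 + 15972 / 420665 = 0.04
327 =327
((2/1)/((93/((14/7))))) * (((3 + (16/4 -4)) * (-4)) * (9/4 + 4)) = -100/31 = -3.23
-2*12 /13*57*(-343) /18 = 26068 /13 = 2005.23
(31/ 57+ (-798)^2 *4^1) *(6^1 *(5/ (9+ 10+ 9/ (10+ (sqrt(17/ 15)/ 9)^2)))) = 8832715351405/ 2300026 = 3840267.61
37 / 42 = 0.88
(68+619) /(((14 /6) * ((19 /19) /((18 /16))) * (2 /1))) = 18549 /112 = 165.62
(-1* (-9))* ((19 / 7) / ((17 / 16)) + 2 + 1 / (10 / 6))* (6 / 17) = 165618 / 10115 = 16.37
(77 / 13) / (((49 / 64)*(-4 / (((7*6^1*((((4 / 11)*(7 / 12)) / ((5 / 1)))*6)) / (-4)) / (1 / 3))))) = 1008 / 65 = 15.51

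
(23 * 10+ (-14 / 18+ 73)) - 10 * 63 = -2950 / 9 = -327.78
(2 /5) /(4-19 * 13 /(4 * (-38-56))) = 752 /8755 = 0.09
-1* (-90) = 90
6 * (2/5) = 12/5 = 2.40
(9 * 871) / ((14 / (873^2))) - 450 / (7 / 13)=853473933 / 2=426736966.50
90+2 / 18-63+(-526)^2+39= 2490679 / 9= 276742.11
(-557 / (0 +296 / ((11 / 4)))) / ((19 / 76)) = -6127 / 296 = -20.70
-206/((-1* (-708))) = -103/354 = -0.29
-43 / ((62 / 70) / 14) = -21070 / 31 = -679.68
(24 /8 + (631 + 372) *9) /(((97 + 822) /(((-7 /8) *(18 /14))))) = -40635 /3676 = -11.05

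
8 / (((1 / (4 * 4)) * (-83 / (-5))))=640 / 83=7.71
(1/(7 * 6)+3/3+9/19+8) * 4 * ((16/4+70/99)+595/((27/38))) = 344648824/10773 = 31991.91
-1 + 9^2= 80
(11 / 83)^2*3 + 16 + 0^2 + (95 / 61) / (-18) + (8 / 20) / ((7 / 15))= 890775229 / 52948854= 16.82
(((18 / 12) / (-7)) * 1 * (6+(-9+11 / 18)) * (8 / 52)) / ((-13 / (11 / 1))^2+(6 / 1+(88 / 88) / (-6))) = 5203 / 477659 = 0.01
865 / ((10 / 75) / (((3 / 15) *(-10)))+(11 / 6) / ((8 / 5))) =207600 / 259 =801.54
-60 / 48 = -5 / 4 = -1.25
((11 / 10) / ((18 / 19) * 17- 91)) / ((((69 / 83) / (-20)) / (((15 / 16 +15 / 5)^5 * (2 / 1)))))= 5738598903807 / 8579710976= 668.86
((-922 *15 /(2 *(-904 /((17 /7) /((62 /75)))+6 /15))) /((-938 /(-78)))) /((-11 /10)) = -1719241875 /1010715167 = -1.70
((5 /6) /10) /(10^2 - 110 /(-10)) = 1 /1332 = 0.00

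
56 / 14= 4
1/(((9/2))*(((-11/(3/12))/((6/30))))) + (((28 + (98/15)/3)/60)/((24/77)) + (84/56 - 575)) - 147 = -256211447/356400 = -718.89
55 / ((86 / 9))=495 / 86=5.76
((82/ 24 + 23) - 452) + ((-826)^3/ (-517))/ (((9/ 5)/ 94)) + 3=22542231697/ 396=56924827.52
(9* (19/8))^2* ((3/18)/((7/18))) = 87723/448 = 195.81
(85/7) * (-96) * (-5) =40800/7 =5828.57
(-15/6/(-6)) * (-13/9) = -65/108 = -0.60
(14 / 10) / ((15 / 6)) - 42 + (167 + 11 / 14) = 44221 / 350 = 126.35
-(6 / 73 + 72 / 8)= -663 / 73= -9.08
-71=-71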